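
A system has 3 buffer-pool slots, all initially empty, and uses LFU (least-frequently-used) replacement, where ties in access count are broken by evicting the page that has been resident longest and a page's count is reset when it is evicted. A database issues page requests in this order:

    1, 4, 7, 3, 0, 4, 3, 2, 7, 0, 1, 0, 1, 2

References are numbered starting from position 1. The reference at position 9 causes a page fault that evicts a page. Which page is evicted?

4

pos 1: 1: fault, frames {1}
pos 2: 4: fault, frames {1,4}
pos 3: 7: fault, frames {1,4,7}
pos 4: 3: fault, evict 1, frames {4,7,3}
pos 5: 0: fault, evict 4, frames {7,3,0}
pos 6: 4: fault, evict 7, frames {3,0,4}
pos 7: 3: hit
pos 8: 2: fault, evict 0, frames {3,4,2}
pos 9: 7: fault, evict 4, frames {3,2,7}
At position 9, page 4 is evicted.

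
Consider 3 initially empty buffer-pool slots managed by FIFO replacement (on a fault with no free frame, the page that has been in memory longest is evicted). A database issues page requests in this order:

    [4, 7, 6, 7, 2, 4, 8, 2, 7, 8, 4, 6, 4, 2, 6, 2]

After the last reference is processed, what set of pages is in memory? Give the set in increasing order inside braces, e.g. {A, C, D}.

4 → miss, frames (4)
7 → miss, frames (4 7)
6 → miss, frames (4 7 6)
7 → hit
2 → miss, evict 4, frames (7 6 2)
4 → miss, evict 7, frames (6 2 4)
8 → miss, evict 6, frames (2 4 8)
2 → hit
7 → miss, evict 2, frames (4 8 7)
8 → hit
4 → hit
6 → miss, evict 4, frames (8 7 6)
4 → miss, evict 8, frames (7 6 4)
2 → miss, evict 7, frames (6 4 2)
6 → hit
2 → hit

{2, 4, 6}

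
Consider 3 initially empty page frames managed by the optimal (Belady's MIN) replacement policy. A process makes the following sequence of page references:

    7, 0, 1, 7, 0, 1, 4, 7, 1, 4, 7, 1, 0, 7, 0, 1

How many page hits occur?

7 -> fault, frames (7)
0 -> fault, frames (7 0)
1 -> fault, frames (7 0 1)
7 -> hit
0 -> hit
1 -> hit
4 -> fault, evict 0, frames (7 1 4)
7 -> hit
1 -> hit
4 -> hit
7 -> hit
1 -> hit
0 -> fault, evict 4, frames (7 1 0)
7 -> hit
0 -> hit
1 -> hit
Hits: 11.

11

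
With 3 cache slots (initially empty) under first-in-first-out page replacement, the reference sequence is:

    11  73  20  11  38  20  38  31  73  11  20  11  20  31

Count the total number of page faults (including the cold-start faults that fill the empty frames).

9

11 -> fault, frames {11}
73 -> fault, frames {11,73}
20 -> fault, frames {11,73,20}
11 -> hit
38 -> fault, evict 11, frames {73,20,38}
20 -> hit
38 -> hit
31 -> fault, evict 73, frames {20,38,31}
73 -> fault, evict 20, frames {38,31,73}
11 -> fault, evict 38, frames {31,73,11}
20 -> fault, evict 31, frames {73,11,20}
11 -> hit
20 -> hit
31 -> fault, evict 73, frames {11,20,31}
Page faults: 9.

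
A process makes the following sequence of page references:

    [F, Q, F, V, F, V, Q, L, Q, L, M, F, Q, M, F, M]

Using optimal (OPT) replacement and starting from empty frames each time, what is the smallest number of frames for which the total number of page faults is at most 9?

f=1: 16 faults
f=2: 8 faults
f=3: 5 faults
f=4: 5 faults
f=5: 5 faults
Smallest f with faults ≤ 9 is 2.

2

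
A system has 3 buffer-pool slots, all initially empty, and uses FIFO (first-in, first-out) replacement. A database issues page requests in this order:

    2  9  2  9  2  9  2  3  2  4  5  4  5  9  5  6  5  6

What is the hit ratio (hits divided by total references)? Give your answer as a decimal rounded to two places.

2 -> miss, frames [2]
9 -> miss, frames [2, 9]
2 -> hit
9 -> hit
2 -> hit
9 -> hit
2 -> hit
3 -> miss, frames [2, 9, 3]
2 -> hit
4 -> miss, evict 2, frames [9, 3, 4]
5 -> miss, evict 9, frames [3, 4, 5]
4 -> hit
5 -> hit
9 -> miss, evict 3, frames [4, 5, 9]
5 -> hit
6 -> miss, evict 4, frames [5, 9, 6]
5 -> hit
6 -> hit
Hits: 11 of 18 references → 11/18 = 0.6111.

0.61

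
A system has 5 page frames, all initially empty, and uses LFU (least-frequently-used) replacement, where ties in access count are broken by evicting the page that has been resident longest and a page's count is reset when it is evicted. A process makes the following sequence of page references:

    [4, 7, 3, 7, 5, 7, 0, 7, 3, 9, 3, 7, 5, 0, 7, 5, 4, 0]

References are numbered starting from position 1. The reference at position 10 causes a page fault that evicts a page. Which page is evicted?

4

pos 1: 4: miss, frames [4]
pos 2: 7: miss, frames [4, 7]
pos 3: 3: miss, frames [4, 7, 3]
pos 4: 7: hit
pos 5: 5: miss, frames [4, 7, 3, 5]
pos 6: 7: hit
pos 7: 0: miss, frames [4, 7, 3, 5, 0]
pos 8: 7: hit
pos 9: 3: hit
pos 10: 9: miss, evict 4, frames [7, 3, 5, 0, 9]
At position 10, page 4 is evicted.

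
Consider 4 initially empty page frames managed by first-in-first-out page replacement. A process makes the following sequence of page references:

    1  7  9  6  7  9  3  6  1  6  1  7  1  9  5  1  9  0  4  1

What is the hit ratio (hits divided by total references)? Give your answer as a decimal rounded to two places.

0.40

1 → fault, frames {1}
7 → fault, frames {1,7}
9 → fault, frames {1,7,9}
6 → fault, frames {1,7,9,6}
7 → hit
9 → hit
3 → fault, evict 1, frames {7,9,6,3}
6 → hit
1 → fault, evict 7, frames {9,6,3,1}
6 → hit
1 → hit
7 → fault, evict 9, frames {6,3,1,7}
1 → hit
9 → fault, evict 6, frames {3,1,7,9}
5 → fault, evict 3, frames {1,7,9,5}
1 → hit
9 → hit
0 → fault, evict 1, frames {7,9,5,0}
4 → fault, evict 7, frames {9,5,0,4}
1 → fault, evict 9, frames {5,0,4,1}
Hits: 8 of 20 references → 8/20 = 0.4000.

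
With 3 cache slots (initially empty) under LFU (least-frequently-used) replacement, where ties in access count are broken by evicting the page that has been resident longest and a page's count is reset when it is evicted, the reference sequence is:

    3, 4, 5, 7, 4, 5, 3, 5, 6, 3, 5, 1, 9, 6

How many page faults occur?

3: miss, frames [3]
4: miss, frames [3, 4]
5: miss, frames [3, 4, 5]
7: miss, evict 3, frames [4, 5, 7]
4: hit
5: hit
3: miss, evict 7, frames [4, 5, 3]
5: hit
6: miss, evict 3, frames [4, 5, 6]
3: miss, evict 6, frames [4, 5, 3]
5: hit
1: miss, evict 3, frames [4, 5, 1]
9: miss, evict 1, frames [4, 5, 9]
6: miss, evict 9, frames [4, 5, 6]
Page faults: 10.

10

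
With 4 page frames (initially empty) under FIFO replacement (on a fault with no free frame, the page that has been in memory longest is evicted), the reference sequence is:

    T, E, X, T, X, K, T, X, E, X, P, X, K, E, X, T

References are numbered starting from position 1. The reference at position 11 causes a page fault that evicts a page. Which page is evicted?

pos 1: T: miss, frames [T]
pos 2: E: miss, frames [T, E]
pos 3: X: miss, frames [T, E, X]
pos 4: T: hit
pos 5: X: hit
pos 6: K: miss, frames [T, E, X, K]
pos 7: T: hit
pos 8: X: hit
pos 9: E: hit
pos 10: X: hit
pos 11: P: miss, evict T, frames [E, X, K, P]
At position 11, page T is evicted.

T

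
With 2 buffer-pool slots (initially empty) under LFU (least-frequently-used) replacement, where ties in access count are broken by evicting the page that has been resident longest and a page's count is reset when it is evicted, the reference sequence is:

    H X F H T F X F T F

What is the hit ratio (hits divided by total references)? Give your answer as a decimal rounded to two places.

H → fault, frames (H)
X → fault, frames (H X)
F → fault, evict H, frames (X F)
H → fault, evict X, frames (F H)
T → fault, evict F, frames (H T)
F → fault, evict H, frames (T F)
X → fault, evict T, frames (F X)
F → hit
T → fault, evict X, frames (F T)
F → hit
Hits: 2 of 10 references → 2/10 = 0.2000.

0.20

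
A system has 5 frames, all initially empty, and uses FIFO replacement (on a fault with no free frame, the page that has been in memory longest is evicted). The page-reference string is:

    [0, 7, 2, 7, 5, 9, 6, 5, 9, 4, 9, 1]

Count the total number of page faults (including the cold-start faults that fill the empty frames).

0 -> miss, frames (0)
7 -> miss, frames (0 7)
2 -> miss, frames (0 7 2)
7 -> hit
5 -> miss, frames (0 7 2 5)
9 -> miss, frames (0 7 2 5 9)
6 -> miss, evict 0, frames (7 2 5 9 6)
5 -> hit
9 -> hit
4 -> miss, evict 7, frames (2 5 9 6 4)
9 -> hit
1 -> miss, evict 2, frames (5 9 6 4 1)
Page faults: 8.

8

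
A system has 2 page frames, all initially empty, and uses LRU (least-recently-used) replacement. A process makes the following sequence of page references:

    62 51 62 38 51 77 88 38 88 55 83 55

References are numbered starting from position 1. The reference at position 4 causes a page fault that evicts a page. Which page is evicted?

pos 1: 62: miss, frames [62]
pos 2: 51: miss, frames [62, 51]
pos 3: 62: hit
pos 4: 38: miss, evict 51, frames [62, 38]
At position 4, page 51 is evicted.

51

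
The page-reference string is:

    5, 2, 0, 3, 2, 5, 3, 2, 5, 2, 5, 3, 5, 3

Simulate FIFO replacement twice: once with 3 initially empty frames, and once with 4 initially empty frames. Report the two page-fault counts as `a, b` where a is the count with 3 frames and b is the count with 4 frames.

3 frames: F F F F . F . F . . . . . . → 6 faults.
4 frames: F F F F . . . . . . . . . . → 4 faults.
4 < 6: adding a frame reduced faults, as is typical.

6, 4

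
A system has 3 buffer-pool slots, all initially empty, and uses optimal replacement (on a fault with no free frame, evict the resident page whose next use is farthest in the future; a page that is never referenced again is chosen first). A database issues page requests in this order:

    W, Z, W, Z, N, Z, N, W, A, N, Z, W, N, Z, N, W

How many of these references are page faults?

W: miss, frames (W)
Z: miss, frames (W Z)
W: hit
Z: hit
N: miss, frames (W Z N)
Z: hit
N: hit
W: hit
A: miss, evict W, frames (Z N A)
N: hit
Z: hit
W: miss, evict A, frames (Z N W)
N: hit
Z: hit
N: hit
W: hit
Page faults: 5.

5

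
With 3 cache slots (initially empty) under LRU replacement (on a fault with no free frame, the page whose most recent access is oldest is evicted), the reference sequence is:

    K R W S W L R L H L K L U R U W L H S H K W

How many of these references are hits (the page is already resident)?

6

K -> fault, frames {K}
R -> fault, frames {K,R}
W -> fault, frames {K,R,W}
S -> fault, evict K, frames {R,W,S}
W -> hit
L -> fault, evict R, frames {S,W,L}
R -> fault, evict S, frames {W,L,R}
L -> hit
H -> fault, evict W, frames {R,L,H}
L -> hit
K -> fault, evict R, frames {H,L,K}
L -> hit
U -> fault, evict H, frames {K,L,U}
R -> fault, evict K, frames {L,U,R}
U -> hit
W -> fault, evict L, frames {R,U,W}
L -> fault, evict R, frames {U,W,L}
H -> fault, evict U, frames {W,L,H}
S -> fault, evict W, frames {L,H,S}
H -> hit
K -> fault, evict L, frames {S,H,K}
W -> fault, evict S, frames {H,K,W}
Hits: 6.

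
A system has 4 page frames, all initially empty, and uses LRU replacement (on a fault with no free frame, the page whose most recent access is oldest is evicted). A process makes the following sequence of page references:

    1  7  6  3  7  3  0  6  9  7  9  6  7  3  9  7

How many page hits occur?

8

1 -> fault, frames {1}
7 -> fault, frames {1,7}
6 -> fault, frames {1,7,6}
3 -> fault, frames {1,7,6,3}
7 -> hit
3 -> hit
0 -> fault, evict 1, frames {6,7,3,0}
6 -> hit
9 -> fault, evict 7, frames {3,0,6,9}
7 -> fault, evict 3, frames {0,6,9,7}
9 -> hit
6 -> hit
7 -> hit
3 -> fault, evict 0, frames {9,6,7,3}
9 -> hit
7 -> hit
Hits: 8.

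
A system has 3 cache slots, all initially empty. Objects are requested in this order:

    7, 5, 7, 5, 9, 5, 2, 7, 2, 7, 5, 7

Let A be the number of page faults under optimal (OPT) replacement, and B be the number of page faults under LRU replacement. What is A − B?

-1

Under OPT: F F . . F . F . . . . . → 4 faults.
Under LRU: F F . . F . F F . . . . → 5 faults.
A − B = 4 − 5 = -1.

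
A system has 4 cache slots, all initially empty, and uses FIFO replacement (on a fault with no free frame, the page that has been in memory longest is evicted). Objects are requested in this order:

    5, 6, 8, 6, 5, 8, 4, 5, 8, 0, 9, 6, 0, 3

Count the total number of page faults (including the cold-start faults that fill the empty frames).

8

5 -> miss, frames [5]
6 -> miss, frames [5, 6]
8 -> miss, frames [5, 6, 8]
6 -> hit
5 -> hit
8 -> hit
4 -> miss, frames [5, 6, 8, 4]
5 -> hit
8 -> hit
0 -> miss, evict 5, frames [6, 8, 4, 0]
9 -> miss, evict 6, frames [8, 4, 0, 9]
6 -> miss, evict 8, frames [4, 0, 9, 6]
0 -> hit
3 -> miss, evict 4, frames [0, 9, 6, 3]
Page faults: 8.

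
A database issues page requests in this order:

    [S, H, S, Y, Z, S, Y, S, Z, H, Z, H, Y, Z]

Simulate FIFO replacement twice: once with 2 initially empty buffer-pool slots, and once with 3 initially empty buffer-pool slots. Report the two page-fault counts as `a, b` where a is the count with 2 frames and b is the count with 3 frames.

2 frames: F F . F F F F . F F . . F F → 10 faults.
3 frames: F F . F F F . . . F . . F F → 8 faults.
8 < 10: adding a frame reduced faults, as is typical.

10, 8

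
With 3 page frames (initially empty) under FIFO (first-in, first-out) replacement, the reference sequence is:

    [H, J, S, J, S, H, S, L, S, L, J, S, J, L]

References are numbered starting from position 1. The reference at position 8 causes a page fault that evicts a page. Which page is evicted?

H

pos 1: H: miss, frames [H]
pos 2: J: miss, frames [H, J]
pos 3: S: miss, frames [H, J, S]
pos 4: J: hit
pos 5: S: hit
pos 6: H: hit
pos 7: S: hit
pos 8: L: miss, evict H, frames [J, S, L]
At position 8, page H is evicted.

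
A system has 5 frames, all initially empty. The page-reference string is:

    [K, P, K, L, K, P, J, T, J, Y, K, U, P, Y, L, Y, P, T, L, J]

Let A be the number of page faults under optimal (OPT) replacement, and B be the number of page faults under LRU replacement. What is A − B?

-3

Under OPT: F F . F . . F F . F . F . . . . . . . F → 8 faults.
Under LRU: F F . F . . F F . F . F F . F . . F . F → 11 faults.
A − B = 8 − 11 = -3.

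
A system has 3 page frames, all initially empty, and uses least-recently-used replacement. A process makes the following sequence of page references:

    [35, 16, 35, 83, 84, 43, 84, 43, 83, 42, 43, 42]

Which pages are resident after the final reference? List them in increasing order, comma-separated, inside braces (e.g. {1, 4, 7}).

{42, 43, 83}

35 -> miss, frames (35)
16 -> miss, frames (35 16)
35 -> hit
83 -> miss, frames (16 35 83)
84 -> miss, evict 16, frames (35 83 84)
43 -> miss, evict 35, frames (83 84 43)
84 -> hit
43 -> hit
83 -> hit
42 -> miss, evict 84, frames (43 83 42)
43 -> hit
42 -> hit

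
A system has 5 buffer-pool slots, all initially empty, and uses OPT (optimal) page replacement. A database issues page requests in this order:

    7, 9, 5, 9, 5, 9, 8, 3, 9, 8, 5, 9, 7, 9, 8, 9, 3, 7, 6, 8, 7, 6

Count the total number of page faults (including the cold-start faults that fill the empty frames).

6

7 -> fault, frames [7]
9 -> fault, frames [7, 9]
5 -> fault, frames [7, 9, 5]
9 -> hit
5 -> hit
9 -> hit
8 -> fault, frames [7, 9, 5, 8]
3 -> fault, frames [7, 9, 5, 8, 3]
9 -> hit
8 -> hit
5 -> hit
9 -> hit
7 -> hit
9 -> hit
8 -> hit
9 -> hit
3 -> hit
7 -> hit
6 -> fault, evict 3, frames [7, 9, 5, 8, 6]
8 -> hit
7 -> hit
6 -> hit
Page faults: 6.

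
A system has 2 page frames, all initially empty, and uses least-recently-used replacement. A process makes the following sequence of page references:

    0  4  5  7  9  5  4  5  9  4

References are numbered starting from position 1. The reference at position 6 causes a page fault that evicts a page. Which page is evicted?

7

pos 1: 0: fault, frames [0]
pos 2: 4: fault, frames [0, 4]
pos 3: 5: fault, evict 0, frames [4, 5]
pos 4: 7: fault, evict 4, frames [5, 7]
pos 5: 9: fault, evict 5, frames [7, 9]
pos 6: 5: fault, evict 7, frames [9, 5]
At position 6, page 7 is evicted.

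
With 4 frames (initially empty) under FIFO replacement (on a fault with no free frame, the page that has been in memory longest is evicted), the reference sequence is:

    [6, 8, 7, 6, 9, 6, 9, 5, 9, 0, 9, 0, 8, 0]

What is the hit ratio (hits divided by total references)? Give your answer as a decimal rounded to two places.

0.50

6: fault, frames [6]
8: fault, frames [6, 8]
7: fault, frames [6, 8, 7]
6: hit
9: fault, frames [6, 8, 7, 9]
6: hit
9: hit
5: fault, evict 6, frames [8, 7, 9, 5]
9: hit
0: fault, evict 8, frames [7, 9, 5, 0]
9: hit
0: hit
8: fault, evict 7, frames [9, 5, 0, 8]
0: hit
Hits: 7 of 14 references → 7/14 = 0.5000.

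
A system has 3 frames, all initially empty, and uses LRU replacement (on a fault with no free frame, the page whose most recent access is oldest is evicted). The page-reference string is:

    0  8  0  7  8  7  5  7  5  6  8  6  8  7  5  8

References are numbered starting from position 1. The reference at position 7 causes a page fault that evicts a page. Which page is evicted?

pos 1: 0 -> fault, frames (0)
pos 2: 8 -> fault, frames (0 8)
pos 3: 0 -> hit
pos 4: 7 -> fault, frames (8 0 7)
pos 5: 8 -> hit
pos 6: 7 -> hit
pos 7: 5 -> fault, evict 0, frames (8 7 5)
At position 7, page 0 is evicted.

0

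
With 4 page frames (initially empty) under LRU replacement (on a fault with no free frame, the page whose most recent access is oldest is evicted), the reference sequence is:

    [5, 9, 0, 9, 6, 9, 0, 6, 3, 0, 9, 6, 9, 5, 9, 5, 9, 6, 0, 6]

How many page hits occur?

14

5: fault, frames (5)
9: fault, frames (5 9)
0: fault, frames (5 9 0)
9: hit
6: fault, frames (5 0 9 6)
9: hit
0: hit
6: hit
3: fault, evict 5, frames (9 0 6 3)
0: hit
9: hit
6: hit
9: hit
5: fault, evict 3, frames (0 6 9 5)
9: hit
5: hit
9: hit
6: hit
0: hit
6: hit
Hits: 14.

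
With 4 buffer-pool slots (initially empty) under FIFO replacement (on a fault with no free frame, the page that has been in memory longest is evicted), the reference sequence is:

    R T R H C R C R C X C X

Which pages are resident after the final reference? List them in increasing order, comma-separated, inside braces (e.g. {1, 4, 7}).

R -> miss, frames (R)
T -> miss, frames (R T)
R -> hit
H -> miss, frames (R T H)
C -> miss, frames (R T H C)
R -> hit
C -> hit
R -> hit
C -> hit
X -> miss, evict R, frames (T H C X)
C -> hit
X -> hit

{C, H, T, X}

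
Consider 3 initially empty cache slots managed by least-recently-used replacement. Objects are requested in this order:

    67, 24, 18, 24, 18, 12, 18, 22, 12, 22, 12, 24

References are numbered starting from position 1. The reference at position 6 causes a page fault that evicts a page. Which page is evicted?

pos 1: 67 → fault, frames [67]
pos 2: 24 → fault, frames [67, 24]
pos 3: 18 → fault, frames [67, 24, 18]
pos 4: 24 → hit
pos 5: 18 → hit
pos 6: 12 → fault, evict 67, frames [24, 18, 12]
At position 6, page 67 is evicted.

67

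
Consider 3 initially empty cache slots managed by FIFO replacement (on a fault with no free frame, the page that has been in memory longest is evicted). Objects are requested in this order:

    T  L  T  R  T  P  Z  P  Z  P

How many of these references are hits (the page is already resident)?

5

T → fault, frames {T}
L → fault, frames {T,L}
T → hit
R → fault, frames {T,L,R}
T → hit
P → fault, evict T, frames {L,R,P}
Z → fault, evict L, frames {R,P,Z}
P → hit
Z → hit
P → hit
Hits: 5.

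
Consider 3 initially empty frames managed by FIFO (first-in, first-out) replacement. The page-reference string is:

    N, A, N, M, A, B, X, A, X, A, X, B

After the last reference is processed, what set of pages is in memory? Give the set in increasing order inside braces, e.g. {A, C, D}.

N -> miss, frames {N}
A -> miss, frames {N,A}
N -> hit
M -> miss, frames {N,A,M}
A -> hit
B -> miss, evict N, frames {A,M,B}
X -> miss, evict A, frames {M,B,X}
A -> miss, evict M, frames {B,X,A}
X -> hit
A -> hit
X -> hit
B -> hit

{A, B, X}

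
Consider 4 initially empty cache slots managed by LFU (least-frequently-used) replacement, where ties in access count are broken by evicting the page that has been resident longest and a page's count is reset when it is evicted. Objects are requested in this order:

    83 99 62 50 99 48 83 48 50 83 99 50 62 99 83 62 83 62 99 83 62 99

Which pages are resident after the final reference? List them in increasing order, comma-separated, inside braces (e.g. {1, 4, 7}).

83 -> miss, frames [83]
99 -> miss, frames [83, 99]
62 -> miss, frames [83, 99, 62]
50 -> miss, frames [83, 99, 62, 50]
99 -> hit
48 -> miss, evict 83, frames [99, 62, 50, 48]
83 -> miss, evict 62, frames [99, 50, 48, 83]
48 -> hit
50 -> hit
83 -> hit
99 -> hit
50 -> hit
62 -> miss, evict 48, frames [99, 50, 83, 62]
99 -> hit
83 -> hit
62 -> hit
83 -> hit
62 -> hit
99 -> hit
83 -> hit
62 -> hit
99 -> hit

{50, 62, 83, 99}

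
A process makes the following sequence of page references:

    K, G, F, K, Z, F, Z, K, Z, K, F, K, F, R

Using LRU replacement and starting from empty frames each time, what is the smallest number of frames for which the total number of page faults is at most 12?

2

f=1: 14 faults
f=2: 9 faults
f=3: 5 faults
f=4: 5 faults
f=5: 5 faults
Smallest f with faults ≤ 12 is 2.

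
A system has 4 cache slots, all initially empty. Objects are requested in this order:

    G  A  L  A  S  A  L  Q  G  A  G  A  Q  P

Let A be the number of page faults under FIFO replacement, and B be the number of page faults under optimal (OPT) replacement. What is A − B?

2

Under FIFO: F F F . F . . F F F . . . F → 8 faults.
Under OPT: F F F . F . . F . . . . . F → 6 faults.
A − B = 8 − 6 = 2.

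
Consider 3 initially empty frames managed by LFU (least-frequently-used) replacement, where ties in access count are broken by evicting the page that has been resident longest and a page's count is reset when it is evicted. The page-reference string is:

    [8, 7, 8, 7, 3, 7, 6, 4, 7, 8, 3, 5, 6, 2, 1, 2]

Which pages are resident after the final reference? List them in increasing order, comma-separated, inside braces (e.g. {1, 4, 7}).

{2, 7, 8}

8 → fault, frames {8}
7 → fault, frames {8,7}
8 → hit
7 → hit
3 → fault, frames {8,7,3}
7 → hit
6 → fault, evict 3, frames {8,7,6}
4 → fault, evict 6, frames {8,7,4}
7 → hit
8 → hit
3 → fault, evict 4, frames {8,7,3}
5 → fault, evict 3, frames {8,7,5}
6 → fault, evict 5, frames {8,7,6}
2 → fault, evict 6, frames {8,7,2}
1 → fault, evict 2, frames {8,7,1}
2 → fault, evict 1, frames {8,7,2}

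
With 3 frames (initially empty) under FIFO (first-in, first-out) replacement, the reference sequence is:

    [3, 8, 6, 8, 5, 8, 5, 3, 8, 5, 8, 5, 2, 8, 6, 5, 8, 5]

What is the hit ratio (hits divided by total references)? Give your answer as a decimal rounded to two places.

3: miss, frames (3)
8: miss, frames (3 8)
6: miss, frames (3 8 6)
8: hit
5: miss, evict 3, frames (8 6 5)
8: hit
5: hit
3: miss, evict 8, frames (6 5 3)
8: miss, evict 6, frames (5 3 8)
5: hit
8: hit
5: hit
2: miss, evict 5, frames (3 8 2)
8: hit
6: miss, evict 3, frames (8 2 6)
5: miss, evict 8, frames (2 6 5)
8: miss, evict 2, frames (6 5 8)
5: hit
Hits: 8 of 18 references → 8/18 = 0.4444.

0.44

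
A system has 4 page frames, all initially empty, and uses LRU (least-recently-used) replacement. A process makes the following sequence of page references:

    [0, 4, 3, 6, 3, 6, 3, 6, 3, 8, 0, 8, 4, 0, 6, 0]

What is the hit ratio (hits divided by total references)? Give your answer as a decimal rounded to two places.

0.50

0 -> miss, frames {0}
4 -> miss, frames {0,4}
3 -> miss, frames {0,4,3}
6 -> miss, frames {0,4,3,6}
3 -> hit
6 -> hit
3 -> hit
6 -> hit
3 -> hit
8 -> miss, evict 0, frames {4,6,3,8}
0 -> miss, evict 4, frames {6,3,8,0}
8 -> hit
4 -> miss, evict 6, frames {3,0,8,4}
0 -> hit
6 -> miss, evict 3, frames {8,4,0,6}
0 -> hit
Hits: 8 of 16 references → 8/16 = 0.5000.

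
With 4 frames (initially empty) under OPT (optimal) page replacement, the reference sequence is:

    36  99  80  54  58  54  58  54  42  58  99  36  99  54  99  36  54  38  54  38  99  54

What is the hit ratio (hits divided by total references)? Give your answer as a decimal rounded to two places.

36 → miss, frames [36]
99 → miss, frames [36, 99]
80 → miss, frames [36, 99, 80]
54 → miss, frames [36, 99, 80, 54]
58 → miss, evict 80, frames [36, 99, 54, 58]
54 → hit
58 → hit
54 → hit
42 → miss, evict 54, frames [36, 99, 58, 42]
58 → hit
99 → hit
36 → hit
99 → hit
54 → miss, evict 42, frames [36, 99, 58, 54]
99 → hit
36 → hit
54 → hit
38 → miss, evict 58, frames [36, 99, 54, 38]
54 → hit
38 → hit
99 → hit
54 → hit
Hits: 14 of 22 references → 14/22 = 0.6364.

0.64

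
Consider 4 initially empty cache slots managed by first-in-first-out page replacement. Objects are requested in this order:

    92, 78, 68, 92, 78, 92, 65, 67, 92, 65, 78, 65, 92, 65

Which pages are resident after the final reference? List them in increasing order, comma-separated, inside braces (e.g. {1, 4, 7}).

{65, 67, 78, 92}

92: fault, frames {92}
78: fault, frames {92,78}
68: fault, frames {92,78,68}
92: hit
78: hit
92: hit
65: fault, frames {92,78,68,65}
67: fault, evict 92, frames {78,68,65,67}
92: fault, evict 78, frames {68,65,67,92}
65: hit
78: fault, evict 68, frames {65,67,92,78}
65: hit
92: hit
65: hit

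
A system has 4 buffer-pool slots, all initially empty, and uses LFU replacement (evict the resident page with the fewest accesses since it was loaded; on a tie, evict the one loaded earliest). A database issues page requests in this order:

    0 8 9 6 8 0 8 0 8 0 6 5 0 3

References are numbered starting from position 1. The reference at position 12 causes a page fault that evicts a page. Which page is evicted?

9

pos 1: 0: fault, frames (0)
pos 2: 8: fault, frames (0 8)
pos 3: 9: fault, frames (0 8 9)
pos 4: 6: fault, frames (0 8 9 6)
pos 5: 8: hit
pos 6: 0: hit
pos 7: 8: hit
pos 8: 0: hit
pos 9: 8: hit
pos 10: 0: hit
pos 11: 6: hit
pos 12: 5: fault, evict 9, frames (0 8 6 5)
At position 12, page 9 is evicted.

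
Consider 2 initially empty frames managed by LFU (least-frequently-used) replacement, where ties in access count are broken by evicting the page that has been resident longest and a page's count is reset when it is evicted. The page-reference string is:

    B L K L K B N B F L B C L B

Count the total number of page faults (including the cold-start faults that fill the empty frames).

12

B: miss, frames {B}
L: miss, frames {B,L}
K: miss, evict B, frames {L,K}
L: hit
K: hit
B: miss, evict L, frames {K,B}
N: miss, evict B, frames {K,N}
B: miss, evict N, frames {K,B}
F: miss, evict B, frames {K,F}
L: miss, evict F, frames {K,L}
B: miss, evict L, frames {K,B}
C: miss, evict B, frames {K,C}
L: miss, evict C, frames {K,L}
B: miss, evict L, frames {K,B}
Page faults: 12.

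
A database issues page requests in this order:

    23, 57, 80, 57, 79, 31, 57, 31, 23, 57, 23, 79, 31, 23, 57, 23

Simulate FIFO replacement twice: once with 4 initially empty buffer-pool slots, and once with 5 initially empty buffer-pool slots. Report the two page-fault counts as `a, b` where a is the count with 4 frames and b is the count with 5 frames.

7, 5

4 frames: F F F . F F . . F F . . . . . . → 7 faults.
5 frames: F F F . F F . . . . . . . . . . → 5 faults.
5 < 7: adding a frame reduced faults, as is typical.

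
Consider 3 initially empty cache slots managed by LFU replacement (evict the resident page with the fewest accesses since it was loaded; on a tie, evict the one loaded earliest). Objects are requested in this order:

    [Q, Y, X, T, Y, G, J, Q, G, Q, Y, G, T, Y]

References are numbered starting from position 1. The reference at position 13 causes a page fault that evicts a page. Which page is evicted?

pos 1: Q → miss, frames [Q]
pos 2: Y → miss, frames [Q, Y]
pos 3: X → miss, frames [Q, Y, X]
pos 4: T → miss, evict Q, frames [Y, X, T]
pos 5: Y → hit
pos 6: G → miss, evict X, frames [Y, T, G]
pos 7: J → miss, evict T, frames [Y, G, J]
pos 8: Q → miss, evict G, frames [Y, J, Q]
pos 9: G → miss, evict J, frames [Y, Q, G]
pos 10: Q → hit
pos 11: Y → hit
pos 12: G → hit
pos 13: T → miss, evict Q, frames [Y, G, T]
At position 13, page Q is evicted.

Q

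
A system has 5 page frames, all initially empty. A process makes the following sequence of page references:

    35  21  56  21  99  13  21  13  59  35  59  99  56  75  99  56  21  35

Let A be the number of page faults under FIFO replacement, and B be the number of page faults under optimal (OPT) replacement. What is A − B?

3

Under FIFO: F F F . F F . . F F . . . F . F F . → 10 faults.
Under OPT: F F F . F F . . F . . . . F . . . . → 7 faults.
A − B = 10 − 7 = 3.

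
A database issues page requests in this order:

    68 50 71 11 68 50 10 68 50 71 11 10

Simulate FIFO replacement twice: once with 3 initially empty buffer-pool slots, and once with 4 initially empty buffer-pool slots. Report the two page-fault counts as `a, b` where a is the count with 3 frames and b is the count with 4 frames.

3 frames: F F F F F F F . . F F . → 9 faults.
4 frames: F F F F . . F F F F F F → 10 faults.
10 > 9: adding a frame increased faults — Belady's anomaly.

9, 10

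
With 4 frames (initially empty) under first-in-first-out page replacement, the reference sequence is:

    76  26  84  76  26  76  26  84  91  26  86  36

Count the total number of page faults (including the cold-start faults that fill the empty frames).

6

76: fault, frames (76)
26: fault, frames (76 26)
84: fault, frames (76 26 84)
76: hit
26: hit
76: hit
26: hit
84: hit
91: fault, frames (76 26 84 91)
26: hit
86: fault, evict 76, frames (26 84 91 86)
36: fault, evict 26, frames (84 91 86 36)
Page faults: 6.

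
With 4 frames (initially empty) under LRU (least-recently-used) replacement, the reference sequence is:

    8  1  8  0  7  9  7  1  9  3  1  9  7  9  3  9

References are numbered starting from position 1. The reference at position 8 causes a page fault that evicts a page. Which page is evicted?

8

pos 1: 8 → fault, frames {8}
pos 2: 1 → fault, frames {8,1}
pos 3: 8 → hit
pos 4: 0 → fault, frames {1,8,0}
pos 5: 7 → fault, frames {1,8,0,7}
pos 6: 9 → fault, evict 1, frames {8,0,7,9}
pos 7: 7 → hit
pos 8: 1 → fault, evict 8, frames {0,9,7,1}
At position 8, page 8 is evicted.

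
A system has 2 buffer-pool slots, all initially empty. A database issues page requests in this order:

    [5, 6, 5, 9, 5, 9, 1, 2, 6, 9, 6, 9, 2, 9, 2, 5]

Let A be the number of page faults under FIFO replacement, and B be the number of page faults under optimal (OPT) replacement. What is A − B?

Under FIFO: F F . F F . F F F F . . F . . F → 10 faults.
Under OPT: F F . F . . F F F . . . F . . F → 8 faults.
A − B = 10 − 8 = 2.

2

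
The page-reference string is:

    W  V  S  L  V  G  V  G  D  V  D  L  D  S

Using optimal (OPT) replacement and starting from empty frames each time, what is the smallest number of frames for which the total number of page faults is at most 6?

4

f=1: 14 faults
f=2: 8 faults
f=3: 7 faults
f=4: 6 faults
f=5: 6 faults
f=6: 6 faults
Smallest f with faults ≤ 6 is 4.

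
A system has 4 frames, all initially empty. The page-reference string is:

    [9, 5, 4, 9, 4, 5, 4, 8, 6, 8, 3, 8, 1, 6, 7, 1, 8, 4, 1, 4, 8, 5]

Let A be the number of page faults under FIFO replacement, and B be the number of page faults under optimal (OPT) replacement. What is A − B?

2

Under FIFO: F F F . . . . F F . F . F . F . F F . . . F → 11 faults.
Under OPT: F F F . . . . F F . F . F . F . . . . . . F → 9 faults.
A − B = 11 − 9 = 2.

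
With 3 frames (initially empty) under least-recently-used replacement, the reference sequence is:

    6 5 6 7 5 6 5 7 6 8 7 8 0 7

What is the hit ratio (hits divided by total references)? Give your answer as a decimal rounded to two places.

0.64

6 -> fault, frames [6]
5 -> fault, frames [6, 5]
6 -> hit
7 -> fault, frames [5, 6, 7]
5 -> hit
6 -> hit
5 -> hit
7 -> hit
6 -> hit
8 -> fault, evict 5, frames [7, 6, 8]
7 -> hit
8 -> hit
0 -> fault, evict 6, frames [7, 8, 0]
7 -> hit
Hits: 9 of 14 references → 9/14 = 0.6429.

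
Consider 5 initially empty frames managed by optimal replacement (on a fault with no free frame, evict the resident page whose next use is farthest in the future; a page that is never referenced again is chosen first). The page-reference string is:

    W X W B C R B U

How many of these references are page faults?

6

W -> fault, frames (W)
X -> fault, frames (W X)
W -> hit
B -> fault, frames (W X B)
C -> fault, frames (W X B C)
R -> fault, frames (W X B C R)
B -> hit
U -> fault, evict R, frames (W X B C U)
Page faults: 6.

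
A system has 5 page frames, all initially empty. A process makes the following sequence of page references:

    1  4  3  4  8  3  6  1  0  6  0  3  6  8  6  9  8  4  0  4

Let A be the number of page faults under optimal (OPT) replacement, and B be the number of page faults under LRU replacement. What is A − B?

Under OPT: F F F . F . F . F . . . . . . F . . . . → 7 faults.
Under LRU: F F F . F . F . F . . . . . . F . F F . → 9 faults.
A − B = 7 − 9 = -2.

-2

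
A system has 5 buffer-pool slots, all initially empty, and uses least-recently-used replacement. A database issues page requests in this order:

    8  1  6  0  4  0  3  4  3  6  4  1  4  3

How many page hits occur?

8 -> fault, frames {8}
1 -> fault, frames {8,1}
6 -> fault, frames {8,1,6}
0 -> fault, frames {8,1,6,0}
4 -> fault, frames {8,1,6,0,4}
0 -> hit
3 -> fault, evict 8, frames {1,6,4,0,3}
4 -> hit
3 -> hit
6 -> hit
4 -> hit
1 -> hit
4 -> hit
3 -> hit
Hits: 8.

8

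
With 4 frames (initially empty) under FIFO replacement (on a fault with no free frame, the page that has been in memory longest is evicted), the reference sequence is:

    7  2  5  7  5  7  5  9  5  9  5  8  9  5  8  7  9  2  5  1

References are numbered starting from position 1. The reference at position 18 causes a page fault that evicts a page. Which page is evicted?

pos 1: 7 → fault, frames [7]
pos 2: 2 → fault, frames [7, 2]
pos 3: 5 → fault, frames [7, 2, 5]
pos 4: 7 → hit
pos 5: 5 → hit
pos 6: 7 → hit
pos 7: 5 → hit
pos 8: 9 → fault, frames [7, 2, 5, 9]
pos 9: 5 → hit
pos 10: 9 → hit
pos 11: 5 → hit
pos 12: 8 → fault, evict 7, frames [2, 5, 9, 8]
pos 13: 9 → hit
pos 14: 5 → hit
pos 15: 8 → hit
pos 16: 7 → fault, evict 2, frames [5, 9, 8, 7]
pos 17: 9 → hit
pos 18: 2 → fault, evict 5, frames [9, 8, 7, 2]
At position 18, page 5 is evicted.

5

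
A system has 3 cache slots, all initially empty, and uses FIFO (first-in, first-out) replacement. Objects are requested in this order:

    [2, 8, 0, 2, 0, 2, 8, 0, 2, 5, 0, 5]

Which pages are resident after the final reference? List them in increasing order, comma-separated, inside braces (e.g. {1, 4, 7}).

{0, 5, 8}

2 → miss, frames (2)
8 → miss, frames (2 8)
0 → miss, frames (2 8 0)
2 → hit
0 → hit
2 → hit
8 → hit
0 → hit
2 → hit
5 → miss, evict 2, frames (8 0 5)
0 → hit
5 → hit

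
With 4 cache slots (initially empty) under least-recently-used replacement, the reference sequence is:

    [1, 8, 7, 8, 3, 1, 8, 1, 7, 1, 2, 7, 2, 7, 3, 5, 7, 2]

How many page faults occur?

7

1 → miss, frames {1}
8 → miss, frames {1,8}
7 → miss, frames {1,8,7}
8 → hit
3 → miss, frames {1,7,8,3}
1 → hit
8 → hit
1 → hit
7 → hit
1 → hit
2 → miss, evict 3, frames {8,7,1,2}
7 → hit
2 → hit
7 → hit
3 → miss, evict 8, frames {1,2,7,3}
5 → miss, evict 1, frames {2,7,3,5}
7 → hit
2 → hit
Page faults: 7.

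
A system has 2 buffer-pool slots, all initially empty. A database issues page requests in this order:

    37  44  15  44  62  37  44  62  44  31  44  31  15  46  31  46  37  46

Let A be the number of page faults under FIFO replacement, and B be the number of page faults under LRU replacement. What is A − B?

Under FIFO: F F F . F F F F . F F . F F F . F F → 14 faults.
Under LRU: F F F . F F F F . F . . F F F . F . → 12 faults.
A − B = 14 − 12 = 2.

2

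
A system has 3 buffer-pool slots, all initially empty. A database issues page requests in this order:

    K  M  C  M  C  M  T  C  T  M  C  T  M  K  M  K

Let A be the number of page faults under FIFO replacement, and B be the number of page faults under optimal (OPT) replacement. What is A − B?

Under FIFO: F F F . . . F . . . . . . F F . → 6 faults.
Under OPT: F F F . . . F . . . . . . F . . → 5 faults.
A − B = 6 − 5 = 1.

1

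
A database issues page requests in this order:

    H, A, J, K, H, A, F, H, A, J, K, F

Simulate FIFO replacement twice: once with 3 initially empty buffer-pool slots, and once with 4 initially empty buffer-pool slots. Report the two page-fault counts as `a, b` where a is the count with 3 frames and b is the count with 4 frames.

3 frames: F F F F F F F . . F F . → 9 faults.
4 frames: F F F F . . F F F F F F → 10 faults.
10 > 9: adding a frame increased faults — Belady's anomaly.

9, 10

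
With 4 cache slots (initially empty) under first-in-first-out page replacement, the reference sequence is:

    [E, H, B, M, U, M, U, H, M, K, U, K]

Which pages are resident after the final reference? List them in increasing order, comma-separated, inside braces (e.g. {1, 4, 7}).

{B, K, M, U}

E -> fault, frames {E}
H -> fault, frames {E,H}
B -> fault, frames {E,H,B}
M -> fault, frames {E,H,B,M}
U -> fault, evict E, frames {H,B,M,U}
M -> hit
U -> hit
H -> hit
M -> hit
K -> fault, evict H, frames {B,M,U,K}
U -> hit
K -> hit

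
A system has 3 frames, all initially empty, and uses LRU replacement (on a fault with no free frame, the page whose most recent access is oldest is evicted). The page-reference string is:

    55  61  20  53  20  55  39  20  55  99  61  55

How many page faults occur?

8

55 -> fault, frames {55}
61 -> fault, frames {55,61}
20 -> fault, frames {55,61,20}
53 -> fault, evict 55, frames {61,20,53}
20 -> hit
55 -> fault, evict 61, frames {53,20,55}
39 -> fault, evict 53, frames {20,55,39}
20 -> hit
55 -> hit
99 -> fault, evict 39, frames {20,55,99}
61 -> fault, evict 20, frames {55,99,61}
55 -> hit
Page faults: 8.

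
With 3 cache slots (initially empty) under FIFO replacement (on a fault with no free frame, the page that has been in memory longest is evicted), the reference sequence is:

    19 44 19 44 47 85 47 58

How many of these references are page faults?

19 → miss, frames [19]
44 → miss, frames [19, 44]
19 → hit
44 → hit
47 → miss, frames [19, 44, 47]
85 → miss, evict 19, frames [44, 47, 85]
47 → hit
58 → miss, evict 44, frames [47, 85, 58]
Page faults: 5.

5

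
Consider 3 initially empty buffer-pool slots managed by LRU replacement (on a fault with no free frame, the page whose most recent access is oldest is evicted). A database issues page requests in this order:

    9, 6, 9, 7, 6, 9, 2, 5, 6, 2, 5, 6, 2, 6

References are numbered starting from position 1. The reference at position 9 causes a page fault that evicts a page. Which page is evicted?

9

pos 1: 9 -> miss, frames {9}
pos 2: 6 -> miss, frames {9,6}
pos 3: 9 -> hit
pos 4: 7 -> miss, frames {6,9,7}
pos 5: 6 -> hit
pos 6: 9 -> hit
pos 7: 2 -> miss, evict 7, frames {6,9,2}
pos 8: 5 -> miss, evict 6, frames {9,2,5}
pos 9: 6 -> miss, evict 9, frames {2,5,6}
At position 9, page 9 is evicted.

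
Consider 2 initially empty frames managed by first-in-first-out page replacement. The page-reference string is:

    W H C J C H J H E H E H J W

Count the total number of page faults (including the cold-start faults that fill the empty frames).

W: fault, frames {W}
H: fault, frames {W,H}
C: fault, evict W, frames {H,C}
J: fault, evict H, frames {C,J}
C: hit
H: fault, evict C, frames {J,H}
J: hit
H: hit
E: fault, evict J, frames {H,E}
H: hit
E: hit
H: hit
J: fault, evict H, frames {E,J}
W: fault, evict E, frames {J,W}
Page faults: 8.

8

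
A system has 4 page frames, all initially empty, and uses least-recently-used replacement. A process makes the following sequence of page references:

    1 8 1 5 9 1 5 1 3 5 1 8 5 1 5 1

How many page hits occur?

1 -> fault, frames (1)
8 -> fault, frames (1 8)
1 -> hit
5 -> fault, frames (8 1 5)
9 -> fault, frames (8 1 5 9)
1 -> hit
5 -> hit
1 -> hit
3 -> fault, evict 8, frames (9 5 1 3)
5 -> hit
1 -> hit
8 -> fault, evict 9, frames (3 5 1 8)
5 -> hit
1 -> hit
5 -> hit
1 -> hit
Hits: 10.

10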